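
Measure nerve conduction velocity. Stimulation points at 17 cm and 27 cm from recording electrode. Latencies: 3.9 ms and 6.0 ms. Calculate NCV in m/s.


Distance = (27 - 17) / 100 = 0.1 m
dt = (6.0 - 3.9) / 1000 = 0.0021 s
NCV = dist / dt = 47.62 m/s


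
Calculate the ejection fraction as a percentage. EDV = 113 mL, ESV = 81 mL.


SV = EDV - ESV = 113 - 81 = 32 mL
EF = SV/EDV * 100 = 32/113 * 100
EF = 28.32%


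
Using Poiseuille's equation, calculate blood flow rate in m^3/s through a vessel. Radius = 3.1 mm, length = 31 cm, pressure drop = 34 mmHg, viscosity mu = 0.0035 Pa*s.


Q = pi*r^4*dP / (8*mu*L)
r = 0.0031 m, L = 0.31 m
dP = 34 mmHg = 4532.948 Pa
Q = 1.5152e-04 m^3/s


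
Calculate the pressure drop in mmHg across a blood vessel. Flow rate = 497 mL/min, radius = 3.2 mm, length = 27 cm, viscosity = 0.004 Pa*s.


dP = 8*mu*L*Q / (pi*r^4)
Q = 497 mL/min = 8.28333e-06 m^3/s
dP = 217.255 Pa = 217.255 / 133.322 mmHg = 1.63 mmHg


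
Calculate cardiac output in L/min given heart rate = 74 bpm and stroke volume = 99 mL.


CO = HR * SV
CO = 74 * 99 / 1000
CO = 7.326 L/min


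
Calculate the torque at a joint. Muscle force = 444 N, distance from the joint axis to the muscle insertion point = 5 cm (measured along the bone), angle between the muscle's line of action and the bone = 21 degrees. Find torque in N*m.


Torque = F * d * sin(theta)   (moment arm = d*sin(theta))
d = 5 cm = 0.05 m
Torque = 444 * 0.05 * sin(21)
Torque = 7.956 N*m


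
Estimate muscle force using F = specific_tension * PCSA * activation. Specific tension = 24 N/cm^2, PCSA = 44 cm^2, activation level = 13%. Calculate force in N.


F = sigma * PCSA * activation
F = 24 * 44 * 0.13
F = 137.3 N


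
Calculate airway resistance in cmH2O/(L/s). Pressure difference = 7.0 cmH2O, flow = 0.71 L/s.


R = dP / flow
R = 7.0 / 0.71
R = 9.859 cmH2O/(L/s)


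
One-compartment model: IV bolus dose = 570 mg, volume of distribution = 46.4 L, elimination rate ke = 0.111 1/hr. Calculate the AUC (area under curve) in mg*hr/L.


C0 = Dose/Vd = 570/46.4 = 12.2845 mg/L
AUC = C0/ke = 12.2845/0.111
AUC = 110.7 mg*hr/L


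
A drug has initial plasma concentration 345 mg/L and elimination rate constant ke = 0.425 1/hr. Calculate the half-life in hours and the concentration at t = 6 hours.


t_half = ln(2) / ke = 0.693147 / 0.425 = 1.631 hr
C(t) = C0 * exp(-ke*t) = 345 * exp(-0.425*6)
C(6) = 26.94 mg/L


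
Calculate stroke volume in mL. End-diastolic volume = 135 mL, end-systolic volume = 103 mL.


SV = EDV - ESV
SV = 135 - 103
SV = 32 mL


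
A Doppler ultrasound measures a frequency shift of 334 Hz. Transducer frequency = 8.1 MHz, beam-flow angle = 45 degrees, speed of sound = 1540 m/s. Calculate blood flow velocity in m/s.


v = fd * c / (2 * f0 * cos(theta))
v = 334 * 1540 / (2 * 8.1000e+06 * cos(45))
v = 0.0449 m/s


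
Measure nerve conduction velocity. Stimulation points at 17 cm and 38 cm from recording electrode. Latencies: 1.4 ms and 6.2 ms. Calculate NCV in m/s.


Distance = (38 - 17) / 100 = 0.21 m
dt = (6.2 - 1.4) / 1000 = 0.0048 s
NCV = dist / dt = 43.75 m/s


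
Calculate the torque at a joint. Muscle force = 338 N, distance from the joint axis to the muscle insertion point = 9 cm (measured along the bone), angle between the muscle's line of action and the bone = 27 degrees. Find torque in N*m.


Torque = F * d * sin(theta)   (moment arm = d*sin(theta))
d = 9 cm = 0.09 m
Torque = 338 * 0.09 * sin(27)
Torque = 13.81 N*m


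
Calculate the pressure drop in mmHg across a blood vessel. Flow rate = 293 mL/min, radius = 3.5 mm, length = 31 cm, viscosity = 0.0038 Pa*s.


dP = 8*mu*L*Q / (pi*r^4)
Q = 293 mL/min = 4.88333e-06 m^3/s
dP = 97.6179 Pa = 97.6179 / 133.322 mmHg = 0.7322 mmHg


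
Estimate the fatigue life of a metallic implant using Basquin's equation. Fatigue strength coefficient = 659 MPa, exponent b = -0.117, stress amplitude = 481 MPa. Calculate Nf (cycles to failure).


sigma_a = sigma_f' * (2Nf)^b
2Nf = (sigma_a/sigma_f')^(1/b)
2Nf = (481/659)^(1/-0.117)
2Nf = 14.747583
Nf = 7.374


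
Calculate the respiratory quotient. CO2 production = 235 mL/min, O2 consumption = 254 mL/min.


RQ = VCO2 / VO2
RQ = 235 / 254
RQ = 0.9252


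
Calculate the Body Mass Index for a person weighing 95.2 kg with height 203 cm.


BMI = weight / height^2
height = 203 cm = 2.03 m
BMI = 95.2 / 2.03^2
BMI = 23.1 kg/m^2


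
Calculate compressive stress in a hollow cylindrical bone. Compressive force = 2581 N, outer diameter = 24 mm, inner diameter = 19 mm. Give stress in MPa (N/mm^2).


A = pi*(r_o^2 - r_i^2)
r_o = 12 mm, r_i = 9.5 mm
A = 168.861 mm^2
sigma = F/A = 2581 / 168.861
sigma = 15.28 MPa


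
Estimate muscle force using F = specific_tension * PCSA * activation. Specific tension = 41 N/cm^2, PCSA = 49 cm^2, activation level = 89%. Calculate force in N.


F = sigma * PCSA * activation
F = 41 * 49 * 0.89
F = 1788 N


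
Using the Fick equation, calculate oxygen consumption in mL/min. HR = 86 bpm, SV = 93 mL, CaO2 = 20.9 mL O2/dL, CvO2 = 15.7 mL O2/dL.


CO = HR*SV = 86*93/1000 = 7.998 L/min
a-v O2 diff = 20.9 - 15.7 = 5.2 mL/dL
VO2 = CO * (CaO2-CvO2) * 10 dL/L
VO2 = 7.998 * 5.2 * 10
VO2 = 415.9 mL/min


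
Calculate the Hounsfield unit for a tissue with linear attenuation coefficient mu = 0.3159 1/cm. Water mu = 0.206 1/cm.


HU = ((mu_tissue - mu_water) / mu_water) * 1000
HU = ((0.3159 - 0.206) / 0.206) * 1000
HU = 533.5


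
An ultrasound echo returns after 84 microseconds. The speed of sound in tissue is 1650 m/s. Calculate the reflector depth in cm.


depth = c * t / 2
t = 84 us = 8.4000e-05 s
depth = 1650 * 8.4000e-05 / 2
depth = 0.0693 m = 6.93 cm


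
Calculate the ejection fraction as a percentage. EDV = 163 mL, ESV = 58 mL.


SV = EDV - ESV = 163 - 58 = 105 mL
EF = SV/EDV * 100 = 105/163 * 100
EF = 64.42%


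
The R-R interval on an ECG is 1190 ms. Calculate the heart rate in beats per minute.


HR = 60 / RR_interval(s)
RR = 1190 ms = 1.19 s
HR = 60 / 1.19 = 50.42 bpm


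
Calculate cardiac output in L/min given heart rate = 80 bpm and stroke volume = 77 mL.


CO = HR * SV
CO = 80 * 77 / 1000
CO = 6.16 L/min


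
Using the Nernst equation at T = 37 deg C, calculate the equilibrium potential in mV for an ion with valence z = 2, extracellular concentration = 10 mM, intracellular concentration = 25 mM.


E = (RT/(zF)) * ln(C_out/C_in)
T = 37 + 273.15 = 310.15 K
E = (8.314 * 310.15 / (2 * 96485)) * ln(10/25)
E = -12.24 mV


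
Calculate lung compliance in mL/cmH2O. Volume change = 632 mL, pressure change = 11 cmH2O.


C = dV / dP
C = 632 / 11
C = 57.45 mL/cmH2O


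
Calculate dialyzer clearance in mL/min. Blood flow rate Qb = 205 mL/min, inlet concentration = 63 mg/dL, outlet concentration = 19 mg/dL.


K = Qb * (Cb_in - Cb_out) / Cb_in
K = 205 * (63 - 19) / 63
K = 143.2 mL/min


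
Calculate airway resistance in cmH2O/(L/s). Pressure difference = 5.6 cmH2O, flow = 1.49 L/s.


R = dP / flow
R = 5.6 / 1.49
R = 3.758 cmH2O/(L/s)


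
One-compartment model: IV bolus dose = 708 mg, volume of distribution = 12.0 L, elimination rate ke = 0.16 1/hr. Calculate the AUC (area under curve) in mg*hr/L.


C0 = Dose/Vd = 708/12.0 = 59 mg/L
AUC = C0/ke = 59/0.16
AUC = 368.8 mg*hr/L


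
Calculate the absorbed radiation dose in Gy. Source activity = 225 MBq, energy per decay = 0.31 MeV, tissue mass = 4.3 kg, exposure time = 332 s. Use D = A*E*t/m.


A = 225 MBq = 2.2500e+08 Bq
E = 0.31 MeV = 4.9662e-14 J
D = A*E*t/m = 2.2500e+08*4.9662e-14*332/4.3
D = 8.6273e-04 Gy


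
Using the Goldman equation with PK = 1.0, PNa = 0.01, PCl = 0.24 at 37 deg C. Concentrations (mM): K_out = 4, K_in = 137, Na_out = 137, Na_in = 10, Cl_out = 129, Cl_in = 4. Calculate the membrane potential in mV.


Vm = (RT/F)*ln((PK*Ko + PNa*Nao + PCl*Cli)/(PK*Ki + PNa*Nai + PCl*Clo))
Numer = 6.33, Denom = 168.06
Vm = -87.63 mV


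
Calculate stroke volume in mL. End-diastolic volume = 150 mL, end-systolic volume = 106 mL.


SV = EDV - ESV
SV = 150 - 106
SV = 44 mL


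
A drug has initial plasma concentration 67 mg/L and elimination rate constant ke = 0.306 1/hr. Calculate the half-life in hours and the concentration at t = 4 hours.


t_half = ln(2) / ke = 0.693147 / 0.306 = 2.265 hr
C(t) = C0 * exp(-ke*t) = 67 * exp(-0.306*4)
C(4) = 19.7 mg/L


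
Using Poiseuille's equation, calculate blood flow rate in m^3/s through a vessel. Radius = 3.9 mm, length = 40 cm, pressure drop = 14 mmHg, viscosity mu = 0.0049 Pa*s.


Q = pi*r^4*dP / (8*mu*L)
r = 0.0039 m, L = 0.4 m
dP = 14 mmHg = 1866.508 Pa
Q = 8.6515e-05 m^3/s


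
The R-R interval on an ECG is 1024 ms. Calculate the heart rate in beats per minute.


HR = 60 / RR_interval(s)
RR = 1024 ms = 1.024 s
HR = 60 / 1.024 = 58.59 bpm


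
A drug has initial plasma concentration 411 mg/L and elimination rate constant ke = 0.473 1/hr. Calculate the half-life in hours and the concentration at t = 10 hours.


t_half = ln(2) / ke = 0.693147 / 0.473 = 1.465 hr
C(t) = C0 * exp(-ke*t) = 411 * exp(-0.473*10)
C(10) = 3.628 mg/L


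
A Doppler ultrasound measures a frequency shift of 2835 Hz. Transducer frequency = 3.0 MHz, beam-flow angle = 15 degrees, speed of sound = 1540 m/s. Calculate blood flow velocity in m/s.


v = fd * c / (2 * f0 * cos(theta))
v = 2835 * 1540 / (2 * 3.0000e+06 * cos(15))
v = 0.7533 m/s


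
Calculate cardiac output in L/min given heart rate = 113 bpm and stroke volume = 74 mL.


CO = HR * SV
CO = 113 * 74 / 1000
CO = 8.362 L/min


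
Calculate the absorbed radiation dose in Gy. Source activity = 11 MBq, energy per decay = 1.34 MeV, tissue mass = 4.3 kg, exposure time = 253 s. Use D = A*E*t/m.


A = 11 MBq = 1.1000e+07 Bq
E = 1.34 MeV = 2.14668e-13 J
D = A*E*t/m = 1.1000e+07*2.14668e-13*253/4.3
D = 1.3894e-04 Gy


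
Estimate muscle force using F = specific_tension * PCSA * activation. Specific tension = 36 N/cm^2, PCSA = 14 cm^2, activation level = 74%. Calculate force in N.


F = sigma * PCSA * activation
F = 36 * 14 * 0.74
F = 373 N


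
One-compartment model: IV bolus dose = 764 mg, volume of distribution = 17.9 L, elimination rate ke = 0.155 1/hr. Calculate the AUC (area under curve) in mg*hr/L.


C0 = Dose/Vd = 764/17.9 = 42.6816 mg/L
AUC = C0/ke = 42.6816/0.155
AUC = 275.4 mg*hr/L


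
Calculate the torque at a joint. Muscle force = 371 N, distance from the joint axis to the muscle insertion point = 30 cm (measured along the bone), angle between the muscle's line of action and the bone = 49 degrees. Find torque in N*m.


Torque = F * d * sin(theta)   (moment arm = d*sin(theta))
d = 30 cm = 0.3 m
Torque = 371 * 0.3 * sin(49)
Torque = 84 N*m


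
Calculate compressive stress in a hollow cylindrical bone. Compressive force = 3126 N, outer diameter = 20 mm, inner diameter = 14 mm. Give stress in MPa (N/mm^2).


A = pi*(r_o^2 - r_i^2)
r_o = 10 mm, r_i = 7 mm
A = 160.221 mm^2
sigma = F/A = 3126 / 160.221
sigma = 19.51 MPa


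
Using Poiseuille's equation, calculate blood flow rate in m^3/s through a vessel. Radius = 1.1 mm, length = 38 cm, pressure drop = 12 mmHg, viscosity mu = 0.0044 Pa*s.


Q = pi*r^4*dP / (8*mu*L)
r = 0.0011 m, L = 0.38 m
dP = 12 mmHg = 1599.864 Pa
Q = 5.5015e-07 m^3/s


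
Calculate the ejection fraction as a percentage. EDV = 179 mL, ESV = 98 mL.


SV = EDV - ESV = 179 - 98 = 81 mL
EF = SV/EDV * 100 = 81/179 * 100
EF = 45.25%


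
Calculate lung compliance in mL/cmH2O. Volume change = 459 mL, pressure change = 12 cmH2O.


C = dV / dP
C = 459 / 12
C = 38.25 mL/cmH2O


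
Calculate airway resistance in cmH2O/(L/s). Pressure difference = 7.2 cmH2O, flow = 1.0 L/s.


R = dP / flow
R = 7.2 / 1.0
R = 7.2 cmH2O/(L/s)


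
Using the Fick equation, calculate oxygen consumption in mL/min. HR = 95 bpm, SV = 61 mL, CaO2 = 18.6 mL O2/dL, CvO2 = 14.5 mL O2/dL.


CO = HR*SV = 95*61/1000 = 5.795 L/min
a-v O2 diff = 18.6 - 14.5 = 4.1 mL/dL
VO2 = CO * (CaO2-CvO2) * 10 dL/L
VO2 = 5.795 * 4.1 * 10
VO2 = 237.6 mL/min


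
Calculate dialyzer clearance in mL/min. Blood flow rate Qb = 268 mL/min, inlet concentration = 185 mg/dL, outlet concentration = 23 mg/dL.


K = Qb * (Cb_in - Cb_out) / Cb_in
K = 268 * (185 - 23) / 185
K = 234.7 mL/min


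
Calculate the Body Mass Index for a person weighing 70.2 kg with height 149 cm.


BMI = weight / height^2
height = 149 cm = 1.49 m
BMI = 70.2 / 1.49^2
BMI = 31.62 kg/m^2


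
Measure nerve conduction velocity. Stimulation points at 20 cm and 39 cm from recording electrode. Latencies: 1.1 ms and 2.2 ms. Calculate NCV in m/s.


Distance = (39 - 20) / 100 = 0.19 m
dt = (2.2 - 1.1) / 1000 = 0.0011 s
NCV = dist / dt = 172.7 m/s


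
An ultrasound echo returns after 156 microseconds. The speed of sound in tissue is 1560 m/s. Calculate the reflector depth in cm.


depth = c * t / 2
t = 156 us = 1.5600e-04 s
depth = 1560 * 1.5600e-04 / 2
depth = 0.12168 m = 12.168 cm


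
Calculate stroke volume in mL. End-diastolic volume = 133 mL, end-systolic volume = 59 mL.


SV = EDV - ESV
SV = 133 - 59
SV = 74 mL


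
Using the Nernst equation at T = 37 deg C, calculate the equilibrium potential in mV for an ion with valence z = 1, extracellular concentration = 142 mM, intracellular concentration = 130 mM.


E = (RT/(zF)) * ln(C_out/C_in)
T = 37 + 273.15 = 310.15 K
E = (8.314 * 310.15 / (1 * 96485)) * ln(142/130)
E = 2.36 mV


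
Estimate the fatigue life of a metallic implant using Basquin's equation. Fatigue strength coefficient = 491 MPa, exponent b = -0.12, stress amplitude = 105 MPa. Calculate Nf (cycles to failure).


sigma_a = sigma_f' * (2Nf)^b
2Nf = (sigma_a/sigma_f')^(1/b)
2Nf = (105/491)^(1/-0.12)
2Nf = 382326.98
Nf = 1.912e+05


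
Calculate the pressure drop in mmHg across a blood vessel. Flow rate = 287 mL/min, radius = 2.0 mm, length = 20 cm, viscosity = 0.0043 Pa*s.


dP = 8*mu*L*Q / (pi*r^4)
Q = 287 mL/min = 4.78333e-06 m^3/s
dP = 654.71 Pa = 654.71 / 133.322 mmHg = 4.911 mmHg


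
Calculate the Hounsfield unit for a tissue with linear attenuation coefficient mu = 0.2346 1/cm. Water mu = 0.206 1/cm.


HU = ((mu_tissue - mu_water) / mu_water) * 1000
HU = ((0.2346 - 0.206) / 0.206) * 1000
HU = 138.8


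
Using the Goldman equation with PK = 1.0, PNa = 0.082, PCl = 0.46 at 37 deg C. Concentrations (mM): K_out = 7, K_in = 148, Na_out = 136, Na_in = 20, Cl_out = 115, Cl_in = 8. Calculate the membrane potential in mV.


Vm = (RT/F)*ln((PK*Ko + PNa*Nao + PCl*Cli)/(PK*Ki + PNa*Nai + PCl*Clo))
Numer = 21.832, Denom = 202.54
Vm = -59.53 mV


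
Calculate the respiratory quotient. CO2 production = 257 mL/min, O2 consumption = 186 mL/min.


RQ = VCO2 / VO2
RQ = 257 / 186
RQ = 1.382


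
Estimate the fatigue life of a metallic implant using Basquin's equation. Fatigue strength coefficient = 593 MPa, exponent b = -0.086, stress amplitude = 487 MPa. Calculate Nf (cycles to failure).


sigma_a = sigma_f' * (2Nf)^b
2Nf = (sigma_a/sigma_f')^(1/b)
2Nf = (487/593)^(1/-0.086)
2Nf = 9.8738212
Nf = 4.937


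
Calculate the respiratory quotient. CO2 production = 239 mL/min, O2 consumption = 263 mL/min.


RQ = VCO2 / VO2
RQ = 239 / 263
RQ = 0.9087


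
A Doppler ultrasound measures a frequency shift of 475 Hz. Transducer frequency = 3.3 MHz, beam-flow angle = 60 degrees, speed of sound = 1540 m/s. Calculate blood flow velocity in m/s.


v = fd * c / (2 * f0 * cos(theta))
v = 475 * 1540 / (2 * 3.3000e+06 * cos(60))
v = 0.2217 m/s


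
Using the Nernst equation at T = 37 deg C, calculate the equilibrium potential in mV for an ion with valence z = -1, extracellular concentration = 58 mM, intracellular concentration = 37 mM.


E = (RT/(zF)) * ln(C_out/C_in)
T = 37 + 273.15 = 310.15 K
E = (8.314 * 310.15 / (-1 * 96485)) * ln(58/37)
E = -12.01 mV


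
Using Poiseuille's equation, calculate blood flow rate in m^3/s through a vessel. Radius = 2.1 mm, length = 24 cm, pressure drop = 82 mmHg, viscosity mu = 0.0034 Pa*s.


Q = pi*r^4*dP / (8*mu*L)
r = 0.0021 m, L = 0.24 m
dP = 82 mmHg = 10932.404 Pa
Q = 1.0232e-04 m^3/s


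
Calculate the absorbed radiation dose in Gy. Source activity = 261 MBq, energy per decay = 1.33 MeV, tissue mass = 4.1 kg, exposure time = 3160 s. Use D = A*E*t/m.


A = 261 MBq = 2.6100e+08 Bq
E = 1.33 MeV = 2.13066e-13 J
D = A*E*t/m = 2.6100e+08*2.13066e-13*3160/4.1
D = 0.04286 Gy


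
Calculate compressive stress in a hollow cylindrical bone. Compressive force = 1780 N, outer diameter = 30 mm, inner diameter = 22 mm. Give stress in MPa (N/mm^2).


A = pi*(r_o^2 - r_i^2)
r_o = 15 mm, r_i = 11 mm
A = 326.726 mm^2
sigma = F/A = 1780 / 326.726
sigma = 5.448 MPa


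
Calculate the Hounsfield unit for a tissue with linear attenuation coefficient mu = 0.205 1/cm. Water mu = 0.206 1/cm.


HU = ((mu_tissue - mu_water) / mu_water) * 1000
HU = ((0.205 - 0.206) / 0.206) * 1000
HU = -4.854


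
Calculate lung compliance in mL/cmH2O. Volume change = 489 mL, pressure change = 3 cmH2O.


C = dV / dP
C = 489 / 3
C = 163 mL/cmH2O


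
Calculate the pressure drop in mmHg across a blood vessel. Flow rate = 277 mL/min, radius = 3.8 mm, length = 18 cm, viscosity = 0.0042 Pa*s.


dP = 8*mu*L*Q / (pi*r^4)
Q = 277 mL/min = 4.61667e-06 m^3/s
dP = 42.6242 Pa = 42.6242 / 133.322 mmHg = 0.3197 mmHg


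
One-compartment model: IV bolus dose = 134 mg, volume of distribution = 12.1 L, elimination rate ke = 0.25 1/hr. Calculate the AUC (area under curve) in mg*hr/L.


C0 = Dose/Vd = 134/12.1 = 11.0744 mg/L
AUC = C0/ke = 11.0744/0.25
AUC = 44.3 mg*hr/L


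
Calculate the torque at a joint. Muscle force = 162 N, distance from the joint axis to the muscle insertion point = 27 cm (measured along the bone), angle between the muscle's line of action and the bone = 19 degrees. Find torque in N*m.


Torque = F * d * sin(theta)   (moment arm = d*sin(theta))
d = 27 cm = 0.27 m
Torque = 162 * 0.27 * sin(19)
Torque = 14.24 N*m


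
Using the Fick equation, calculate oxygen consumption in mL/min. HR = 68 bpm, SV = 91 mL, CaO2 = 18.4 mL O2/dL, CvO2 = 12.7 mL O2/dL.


CO = HR*SV = 68*91/1000 = 6.188 L/min
a-v O2 diff = 18.4 - 12.7 = 5.7 mL/dL
VO2 = CO * (CaO2-CvO2) * 10 dL/L
VO2 = 6.188 * 5.7 * 10
VO2 = 352.7 mL/min


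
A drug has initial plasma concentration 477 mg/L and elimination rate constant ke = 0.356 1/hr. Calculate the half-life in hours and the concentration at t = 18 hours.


t_half = ln(2) / ke = 0.693147 / 0.356 = 1.947 hr
C(t) = C0 * exp(-ke*t) = 477 * exp(-0.356*18)
C(18) = 0.7862 mg/L


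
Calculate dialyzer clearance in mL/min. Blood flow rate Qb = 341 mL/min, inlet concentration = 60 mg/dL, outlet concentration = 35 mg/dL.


K = Qb * (Cb_in - Cb_out) / Cb_in
K = 341 * (60 - 35) / 60
K = 142.1 mL/min


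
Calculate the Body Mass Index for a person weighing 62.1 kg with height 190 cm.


BMI = weight / height^2
height = 190 cm = 1.9 m
BMI = 62.1 / 1.9^2
BMI = 17.2 kg/m^2


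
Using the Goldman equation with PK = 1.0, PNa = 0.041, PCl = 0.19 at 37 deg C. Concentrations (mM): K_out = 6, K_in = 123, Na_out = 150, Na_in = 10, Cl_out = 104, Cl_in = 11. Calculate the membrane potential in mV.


Vm = (RT/F)*ln((PK*Ko + PNa*Nao + PCl*Cli)/(PK*Ki + PNa*Nai + PCl*Clo))
Numer = 14.24, Denom = 143.17
Vm = -61.68 mV


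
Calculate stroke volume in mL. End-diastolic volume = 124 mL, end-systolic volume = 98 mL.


SV = EDV - ESV
SV = 124 - 98
SV = 26 mL


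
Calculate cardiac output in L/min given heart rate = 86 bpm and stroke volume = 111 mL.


CO = HR * SV
CO = 86 * 111 / 1000
CO = 9.546 L/min


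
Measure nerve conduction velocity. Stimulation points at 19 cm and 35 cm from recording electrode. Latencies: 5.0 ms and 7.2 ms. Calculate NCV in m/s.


Distance = (35 - 19) / 100 = 0.16 m
dt = (7.2 - 5.0) / 1000 = 0.0022 s
NCV = dist / dt = 72.73 m/s


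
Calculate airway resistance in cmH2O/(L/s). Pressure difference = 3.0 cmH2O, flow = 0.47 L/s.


R = dP / flow
R = 3.0 / 0.47
R = 6.383 cmH2O/(L/s)


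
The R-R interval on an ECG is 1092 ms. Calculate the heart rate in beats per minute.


HR = 60 / RR_interval(s)
RR = 1092 ms = 1.092 s
HR = 60 / 1.092 = 54.95 bpm


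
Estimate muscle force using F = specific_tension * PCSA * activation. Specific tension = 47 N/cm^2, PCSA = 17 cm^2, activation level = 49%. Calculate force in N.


F = sigma * PCSA * activation
F = 47 * 17 * 0.49
F = 391.5 N


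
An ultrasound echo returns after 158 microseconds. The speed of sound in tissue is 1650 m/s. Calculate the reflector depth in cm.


depth = c * t / 2
t = 158 us = 1.5800e-04 s
depth = 1650 * 1.5800e-04 / 2
depth = 0.13035 m = 13.035 cm


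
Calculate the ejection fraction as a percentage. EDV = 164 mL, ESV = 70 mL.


SV = EDV - ESV = 164 - 70 = 94 mL
EF = SV/EDV * 100 = 94/164 * 100
EF = 57.32%


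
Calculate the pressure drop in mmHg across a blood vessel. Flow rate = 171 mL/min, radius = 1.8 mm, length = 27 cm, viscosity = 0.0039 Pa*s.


dP = 8*mu*L*Q / (pi*r^4)
Q = 171 mL/min = 2.85e-06 m^3/s
dP = 727.986 Pa = 727.986 / 133.322 mmHg = 5.46 mmHg


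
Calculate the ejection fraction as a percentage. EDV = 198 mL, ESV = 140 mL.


SV = EDV - ESV = 198 - 140 = 58 mL
EF = SV/EDV * 100 = 58/198 * 100
EF = 29.29%


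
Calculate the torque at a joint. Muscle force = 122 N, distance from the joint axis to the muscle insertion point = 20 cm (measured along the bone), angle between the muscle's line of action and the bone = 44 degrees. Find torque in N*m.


Torque = F * d * sin(theta)   (moment arm = d*sin(theta))
d = 20 cm = 0.2 m
Torque = 122 * 0.2 * sin(44)
Torque = 16.95 N*m


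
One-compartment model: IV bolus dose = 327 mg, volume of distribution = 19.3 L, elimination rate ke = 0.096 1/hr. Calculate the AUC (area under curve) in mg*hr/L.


C0 = Dose/Vd = 327/19.3 = 16.943 mg/L
AUC = C0/ke = 16.943/0.096
AUC = 176.5 mg*hr/L


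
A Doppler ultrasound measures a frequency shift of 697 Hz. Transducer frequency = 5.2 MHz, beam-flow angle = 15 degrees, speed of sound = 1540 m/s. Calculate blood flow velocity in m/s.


v = fd * c / (2 * f0 * cos(theta))
v = 697 * 1540 / (2 * 5.2000e+06 * cos(15))
v = 0.1069 m/s


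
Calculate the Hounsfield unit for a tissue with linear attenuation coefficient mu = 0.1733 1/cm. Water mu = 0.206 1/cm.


HU = ((mu_tissue - mu_water) / mu_water) * 1000
HU = ((0.1733 - 0.206) / 0.206) * 1000
HU = -158.7


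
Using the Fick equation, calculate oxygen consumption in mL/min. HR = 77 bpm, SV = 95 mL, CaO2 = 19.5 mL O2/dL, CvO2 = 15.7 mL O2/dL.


CO = HR*SV = 77*95/1000 = 7.315 L/min
a-v O2 diff = 19.5 - 15.7 = 3.8 mL/dL
VO2 = CO * (CaO2-CvO2) * 10 dL/L
VO2 = 7.315 * 3.8 * 10
VO2 = 278 mL/min


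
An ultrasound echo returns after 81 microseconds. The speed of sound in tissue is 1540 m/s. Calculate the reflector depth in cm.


depth = c * t / 2
t = 81 us = 8.1000e-05 s
depth = 1540 * 8.1000e-05 / 2
depth = 0.06237 m = 6.237 cm


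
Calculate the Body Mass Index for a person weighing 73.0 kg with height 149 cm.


BMI = weight / height^2
height = 149 cm = 1.49 m
BMI = 73.0 / 1.49^2
BMI = 32.88 kg/m^2


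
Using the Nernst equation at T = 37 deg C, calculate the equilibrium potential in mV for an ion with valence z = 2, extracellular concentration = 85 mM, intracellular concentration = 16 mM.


E = (RT/(zF)) * ln(C_out/C_in)
T = 37 + 273.15 = 310.15 K
E = (8.314 * 310.15 / (2 * 96485)) * ln(85/16)
E = 22.32 mV


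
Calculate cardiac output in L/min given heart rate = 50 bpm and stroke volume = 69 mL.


CO = HR * SV
CO = 50 * 69 / 1000
CO = 3.45 L/min


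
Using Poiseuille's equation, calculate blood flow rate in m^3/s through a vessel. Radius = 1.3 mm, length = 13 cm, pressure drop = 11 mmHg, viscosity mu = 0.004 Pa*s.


Q = pi*r^4*dP / (8*mu*L)
r = 0.0013 m, L = 0.13 m
dP = 11 mmHg = 1466.542 Pa
Q = 3.1632e-06 m^3/s


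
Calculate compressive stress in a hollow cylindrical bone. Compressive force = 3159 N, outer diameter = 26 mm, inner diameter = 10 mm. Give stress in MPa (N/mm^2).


A = pi*(r_o^2 - r_i^2)
r_o = 13 mm, r_i = 5 mm
A = 452.389 mm^2
sigma = F/A = 3159 / 452.389
sigma = 6.983 MPa


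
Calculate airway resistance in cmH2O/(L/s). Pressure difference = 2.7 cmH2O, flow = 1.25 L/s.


R = dP / flow
R = 2.7 / 1.25
R = 2.16 cmH2O/(L/s)


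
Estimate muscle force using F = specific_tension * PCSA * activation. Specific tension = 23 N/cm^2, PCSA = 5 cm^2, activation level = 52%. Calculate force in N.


F = sigma * PCSA * activation
F = 23 * 5 * 0.52
F = 59.8 N


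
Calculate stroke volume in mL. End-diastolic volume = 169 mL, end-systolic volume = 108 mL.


SV = EDV - ESV
SV = 169 - 108
SV = 61 mL


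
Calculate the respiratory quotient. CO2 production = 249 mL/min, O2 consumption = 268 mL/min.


RQ = VCO2 / VO2
RQ = 249 / 268
RQ = 0.9291


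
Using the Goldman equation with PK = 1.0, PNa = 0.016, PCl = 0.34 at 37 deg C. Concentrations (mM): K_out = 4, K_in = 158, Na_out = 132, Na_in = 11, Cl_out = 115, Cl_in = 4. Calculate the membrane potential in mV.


Vm = (RT/F)*ln((PK*Ko + PNa*Nao + PCl*Cli)/(PK*Ki + PNa*Nai + PCl*Clo))
Numer = 7.472, Denom = 197.276
Vm = -87.48 mV


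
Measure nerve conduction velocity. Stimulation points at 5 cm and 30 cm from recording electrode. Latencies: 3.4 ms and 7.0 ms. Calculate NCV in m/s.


Distance = (30 - 5) / 100 = 0.25 m
dt = (7.0 - 3.4) / 1000 = 0.0036 s
NCV = dist / dt = 69.44 m/s


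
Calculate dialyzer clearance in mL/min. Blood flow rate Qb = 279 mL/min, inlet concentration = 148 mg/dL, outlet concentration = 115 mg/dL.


K = Qb * (Cb_in - Cb_out) / Cb_in
K = 279 * (148 - 115) / 148
K = 62.21 mL/min


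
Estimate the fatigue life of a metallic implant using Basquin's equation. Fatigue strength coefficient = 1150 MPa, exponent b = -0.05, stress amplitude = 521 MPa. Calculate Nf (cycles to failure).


sigma_a = sigma_f' * (2Nf)^b
2Nf = (sigma_a/sigma_f')^(1/b)
2Nf = (521/1150)^(1/-0.05)
2Nf = 7537066.4
Nf = 3.7685e+06


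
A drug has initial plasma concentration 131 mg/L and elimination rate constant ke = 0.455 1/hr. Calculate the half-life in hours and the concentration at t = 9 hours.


t_half = ln(2) / ke = 0.693147 / 0.455 = 1.523 hr
C(t) = C0 * exp(-ke*t) = 131 * exp(-0.455*9)
C(9) = 2.182 mg/L


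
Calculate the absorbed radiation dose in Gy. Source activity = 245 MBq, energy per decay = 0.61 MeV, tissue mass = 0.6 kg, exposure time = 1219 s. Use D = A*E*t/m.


A = 245 MBq = 2.4500e+08 Bq
E = 0.61 MeV = 9.7722e-14 J
D = A*E*t/m = 2.4500e+08*9.7722e-14*1219/0.6
D = 0.04864 Gy


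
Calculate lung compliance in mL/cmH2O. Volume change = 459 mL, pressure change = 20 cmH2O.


C = dV / dP
C = 459 / 20
C = 22.95 mL/cmH2O


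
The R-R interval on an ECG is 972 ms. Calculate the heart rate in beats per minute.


HR = 60 / RR_interval(s)
RR = 972 ms = 0.972 s
HR = 60 / 0.972 = 61.73 bpm


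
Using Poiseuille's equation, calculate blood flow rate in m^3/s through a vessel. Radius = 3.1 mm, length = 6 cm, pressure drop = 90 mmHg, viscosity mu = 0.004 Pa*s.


Q = pi*r^4*dP / (8*mu*L)
r = 0.0031 m, L = 0.06 m
dP = 90 mmHg = 11998.98 Pa
Q = 0.001813 m^3/s


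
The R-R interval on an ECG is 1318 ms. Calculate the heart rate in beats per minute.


HR = 60 / RR_interval(s)
RR = 1318 ms = 1.318 s
HR = 60 / 1.318 = 45.52 bpm


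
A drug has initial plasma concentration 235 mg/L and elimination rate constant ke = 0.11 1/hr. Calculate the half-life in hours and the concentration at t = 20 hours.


t_half = ln(2) / ke = 0.693147 / 0.11 = 6.301 hr
C(t) = C0 * exp(-ke*t) = 235 * exp(-0.11*20)
C(20) = 26.04 mg/L


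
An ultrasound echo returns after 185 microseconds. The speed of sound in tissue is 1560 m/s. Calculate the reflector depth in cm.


depth = c * t / 2
t = 185 us = 1.8500e-04 s
depth = 1560 * 1.8500e-04 / 2
depth = 0.1443 m = 14.43 cm


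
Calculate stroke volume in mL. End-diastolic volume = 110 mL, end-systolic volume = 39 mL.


SV = EDV - ESV
SV = 110 - 39
SV = 71 mL


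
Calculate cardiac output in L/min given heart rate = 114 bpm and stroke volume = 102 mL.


CO = HR * SV
CO = 114 * 102 / 1000
CO = 11.63 L/min


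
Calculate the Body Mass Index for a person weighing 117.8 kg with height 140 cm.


BMI = weight / height^2
height = 140 cm = 1.4 m
BMI = 117.8 / 1.4^2
BMI = 60.1 kg/m^2


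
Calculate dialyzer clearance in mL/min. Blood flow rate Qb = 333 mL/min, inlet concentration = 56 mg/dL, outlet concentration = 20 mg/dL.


K = Qb * (Cb_in - Cb_out) / Cb_in
K = 333 * (56 - 20) / 56
K = 214.1 mL/min


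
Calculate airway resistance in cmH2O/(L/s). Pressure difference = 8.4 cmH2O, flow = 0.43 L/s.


R = dP / flow
R = 8.4 / 0.43
R = 19.53 cmH2O/(L/s)


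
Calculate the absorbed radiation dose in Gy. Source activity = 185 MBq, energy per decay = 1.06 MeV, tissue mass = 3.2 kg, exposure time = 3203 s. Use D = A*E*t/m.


A = 185 MBq = 1.8500e+08 Bq
E = 1.06 MeV = 1.69812e-13 J
D = A*E*t/m = 1.8500e+08*1.69812e-13*3203/3.2
D = 0.03144 Gy


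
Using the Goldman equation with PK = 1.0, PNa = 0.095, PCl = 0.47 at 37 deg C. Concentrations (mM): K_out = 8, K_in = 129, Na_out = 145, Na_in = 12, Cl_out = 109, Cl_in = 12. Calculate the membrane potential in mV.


Vm = (RT/F)*ln((PK*Ko + PNa*Nao + PCl*Cli)/(PK*Ki + PNa*Nai + PCl*Clo))
Numer = 27.415, Denom = 181.37
Vm = -50.5 mV


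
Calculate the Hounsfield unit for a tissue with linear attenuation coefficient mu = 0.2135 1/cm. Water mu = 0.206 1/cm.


HU = ((mu_tissue - mu_water) / mu_water) * 1000
HU = ((0.2135 - 0.206) / 0.206) * 1000
HU = 36.41


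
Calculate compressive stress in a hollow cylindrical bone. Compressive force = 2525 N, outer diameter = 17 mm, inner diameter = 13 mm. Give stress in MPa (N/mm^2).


A = pi*(r_o^2 - r_i^2)
r_o = 8.5 mm, r_i = 6.5 mm
A = 94.2478 mm^2
sigma = F/A = 2525 / 94.2478
sigma = 26.79 MPa


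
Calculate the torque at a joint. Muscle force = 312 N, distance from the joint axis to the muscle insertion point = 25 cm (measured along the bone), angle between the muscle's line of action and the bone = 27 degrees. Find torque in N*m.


Torque = F * d * sin(theta)   (moment arm = d*sin(theta))
d = 25 cm = 0.25 m
Torque = 312 * 0.25 * sin(27)
Torque = 35.41 N*m


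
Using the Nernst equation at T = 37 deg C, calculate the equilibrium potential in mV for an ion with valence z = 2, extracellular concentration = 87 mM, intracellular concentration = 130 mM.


E = (RT/(zF)) * ln(C_out/C_in)
T = 37 + 273.15 = 310.15 K
E = (8.314 * 310.15 / (2 * 96485)) * ln(87/130)
E = -5.367 mV


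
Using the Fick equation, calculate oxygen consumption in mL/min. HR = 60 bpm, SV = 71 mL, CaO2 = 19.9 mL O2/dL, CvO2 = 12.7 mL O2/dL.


CO = HR*SV = 60*71/1000 = 4.26 L/min
a-v O2 diff = 19.9 - 12.7 = 7.2 mL/dL
VO2 = CO * (CaO2-CvO2) * 10 dL/L
VO2 = 4.26 * 7.2 * 10
VO2 = 306.7 mL/min


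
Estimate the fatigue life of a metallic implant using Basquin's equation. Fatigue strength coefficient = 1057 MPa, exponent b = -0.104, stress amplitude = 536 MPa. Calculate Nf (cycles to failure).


sigma_a = sigma_f' * (2Nf)^b
2Nf = (sigma_a/sigma_f')^(1/b)
2Nf = (536/1057)^(1/-0.104)
2Nf = 684.9754
Nf = 342.5


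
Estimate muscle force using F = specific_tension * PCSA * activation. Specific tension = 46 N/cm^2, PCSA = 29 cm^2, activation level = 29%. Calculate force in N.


F = sigma * PCSA * activation
F = 46 * 29 * 0.29
F = 386.9 N


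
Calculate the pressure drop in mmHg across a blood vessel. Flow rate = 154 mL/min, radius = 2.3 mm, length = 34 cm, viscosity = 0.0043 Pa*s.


dP = 8*mu*L*Q / (pi*r^4)
Q = 154 mL/min = 2.56667e-06 m^3/s
dP = 341.465 Pa = 341.465 / 133.322 mmHg = 2.561 mmHg


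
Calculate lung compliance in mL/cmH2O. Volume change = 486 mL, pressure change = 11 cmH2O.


C = dV / dP
C = 486 / 11
C = 44.18 mL/cmH2O


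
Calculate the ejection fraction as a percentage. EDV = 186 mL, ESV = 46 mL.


SV = EDV - ESV = 186 - 46 = 140 mL
EF = SV/EDV * 100 = 140/186 * 100
EF = 75.27%


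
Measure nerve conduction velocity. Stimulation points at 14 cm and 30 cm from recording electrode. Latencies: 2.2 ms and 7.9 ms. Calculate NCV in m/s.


Distance = (30 - 14) / 100 = 0.16 m
dt = (7.9 - 2.2) / 1000 = 0.0057 s
NCV = dist / dt = 28.07 m/s


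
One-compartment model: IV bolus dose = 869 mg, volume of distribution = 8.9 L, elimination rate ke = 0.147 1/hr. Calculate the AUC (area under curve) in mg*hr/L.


C0 = Dose/Vd = 869/8.9 = 97.6404 mg/L
AUC = C0/ke = 97.6404/0.147
AUC = 664.2 mg*hr/L


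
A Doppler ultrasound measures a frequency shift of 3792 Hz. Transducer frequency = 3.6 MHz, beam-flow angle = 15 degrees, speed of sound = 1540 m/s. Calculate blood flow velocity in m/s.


v = fd * c / (2 * f0 * cos(theta))
v = 3792 * 1540 / (2 * 3.6000e+06 * cos(15))
v = 0.8397 m/s


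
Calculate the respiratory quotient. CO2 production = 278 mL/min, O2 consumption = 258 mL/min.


RQ = VCO2 / VO2
RQ = 278 / 258
RQ = 1.078


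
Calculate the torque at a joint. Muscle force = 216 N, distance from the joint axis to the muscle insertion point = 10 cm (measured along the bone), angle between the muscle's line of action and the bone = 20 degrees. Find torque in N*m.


Torque = F * d * sin(theta)   (moment arm = d*sin(theta))
d = 10 cm = 0.1 m
Torque = 216 * 0.1 * sin(20)
Torque = 7.388 N*m


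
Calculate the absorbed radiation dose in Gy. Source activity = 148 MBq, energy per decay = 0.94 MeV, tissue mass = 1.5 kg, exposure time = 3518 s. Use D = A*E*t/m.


A = 148 MBq = 1.4800e+08 Bq
E = 0.94 MeV = 1.50588e-13 J
D = A*E*t/m = 1.4800e+08*1.50588e-13*3518/1.5
D = 0.05227 Gy


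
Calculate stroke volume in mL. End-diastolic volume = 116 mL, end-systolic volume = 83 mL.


SV = EDV - ESV
SV = 116 - 83
SV = 33 mL


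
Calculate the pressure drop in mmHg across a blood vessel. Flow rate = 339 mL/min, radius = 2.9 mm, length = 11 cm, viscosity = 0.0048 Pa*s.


dP = 8*mu*L*Q / (pi*r^4)
Q = 339 mL/min = 5.65e-06 m^3/s
dP = 107.406 Pa = 107.406 / 133.322 mmHg = 0.8056 mmHg


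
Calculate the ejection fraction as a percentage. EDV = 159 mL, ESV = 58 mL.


SV = EDV - ESV = 159 - 58 = 101 mL
EF = SV/EDV * 100 = 101/159 * 100
EF = 63.52%


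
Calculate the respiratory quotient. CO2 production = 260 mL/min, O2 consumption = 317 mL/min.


RQ = VCO2 / VO2
RQ = 260 / 317
RQ = 0.8202


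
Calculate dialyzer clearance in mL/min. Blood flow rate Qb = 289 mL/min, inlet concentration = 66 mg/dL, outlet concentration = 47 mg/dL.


K = Qb * (Cb_in - Cb_out) / Cb_in
K = 289 * (66 - 47) / 66
K = 83.2 mL/min


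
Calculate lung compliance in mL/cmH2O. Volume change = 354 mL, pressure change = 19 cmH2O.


C = dV / dP
C = 354 / 19
C = 18.63 mL/cmH2O


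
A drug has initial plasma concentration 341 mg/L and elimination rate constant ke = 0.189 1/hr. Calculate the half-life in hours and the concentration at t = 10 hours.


t_half = ln(2) / ke = 0.693147 / 0.189 = 3.667 hr
C(t) = C0 * exp(-ke*t) = 341 * exp(-0.189*10)
C(10) = 51.52 mg/L


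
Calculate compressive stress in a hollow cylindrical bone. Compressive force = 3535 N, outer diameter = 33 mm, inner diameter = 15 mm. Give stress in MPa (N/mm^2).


A = pi*(r_o^2 - r_i^2)
r_o = 16.5 mm, r_i = 7.5 mm
A = 678.584 mm^2
sigma = F/A = 3535 / 678.584
sigma = 5.209 MPa


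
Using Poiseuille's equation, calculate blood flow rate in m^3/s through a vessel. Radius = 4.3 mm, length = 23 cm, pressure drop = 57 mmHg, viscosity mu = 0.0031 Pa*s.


Q = pi*r^4*dP / (8*mu*L)
r = 0.0043 m, L = 0.23 m
dP = 57 mmHg = 7599.354 Pa
Q = 0.001431 m^3/s


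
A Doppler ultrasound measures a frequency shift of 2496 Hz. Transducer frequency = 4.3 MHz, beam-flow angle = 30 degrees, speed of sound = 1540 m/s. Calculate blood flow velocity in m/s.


v = fd * c / (2 * f0 * cos(theta))
v = 2496 * 1540 / (2 * 4.3000e+06 * cos(30))
v = 0.5161 m/s


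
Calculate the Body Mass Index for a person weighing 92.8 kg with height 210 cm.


BMI = weight / height^2
height = 210 cm = 2.1 m
BMI = 92.8 / 2.1^2
BMI = 21.04 kg/m^2


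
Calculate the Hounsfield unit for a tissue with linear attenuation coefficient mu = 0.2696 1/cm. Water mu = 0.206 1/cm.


HU = ((mu_tissue - mu_water) / mu_water) * 1000
HU = ((0.2696 - 0.206) / 0.206) * 1000
HU = 308.7


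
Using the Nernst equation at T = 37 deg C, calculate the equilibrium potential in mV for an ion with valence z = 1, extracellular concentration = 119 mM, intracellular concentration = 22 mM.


E = (RT/(zF)) * ln(C_out/C_in)
T = 37 + 273.15 = 310.15 K
E = (8.314 * 310.15 / (1 * 96485)) * ln(119/22)
E = 45.11 mV


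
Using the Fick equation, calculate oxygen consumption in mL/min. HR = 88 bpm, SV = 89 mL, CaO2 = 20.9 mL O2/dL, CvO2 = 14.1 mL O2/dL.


CO = HR*SV = 88*89/1000 = 7.832 L/min
a-v O2 diff = 20.9 - 14.1 = 6.8 mL/dL
VO2 = CO * (CaO2-CvO2) * 10 dL/L
VO2 = 7.832 * 6.8 * 10
VO2 = 532.6 mL/min


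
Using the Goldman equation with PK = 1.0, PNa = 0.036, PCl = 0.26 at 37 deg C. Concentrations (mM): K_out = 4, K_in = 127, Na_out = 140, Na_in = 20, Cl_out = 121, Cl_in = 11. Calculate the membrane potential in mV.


Vm = (RT/F)*ln((PK*Ko + PNa*Nao + PCl*Cli)/(PK*Ki + PNa*Nai + PCl*Clo))
Numer = 11.9, Denom = 159.18
Vm = -69.31 mV


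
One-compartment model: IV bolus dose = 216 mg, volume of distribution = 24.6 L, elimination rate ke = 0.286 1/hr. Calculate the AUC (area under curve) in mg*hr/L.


C0 = Dose/Vd = 216/24.6 = 8.78049 mg/L
AUC = C0/ke = 8.78049/0.286
AUC = 30.7 mg*hr/L


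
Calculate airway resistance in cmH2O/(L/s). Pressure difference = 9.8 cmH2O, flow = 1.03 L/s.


R = dP / flow
R = 9.8 / 1.03
R = 9.515 cmH2O/(L/s)


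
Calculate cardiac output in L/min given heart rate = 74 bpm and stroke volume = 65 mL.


CO = HR * SV
CO = 74 * 65 / 1000
CO = 4.81 L/min


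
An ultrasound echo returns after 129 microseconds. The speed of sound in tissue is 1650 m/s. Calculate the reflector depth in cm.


depth = c * t / 2
t = 129 us = 1.2900e-04 s
depth = 1650 * 1.2900e-04 / 2
depth = 0.106425 m = 10.6425 cm


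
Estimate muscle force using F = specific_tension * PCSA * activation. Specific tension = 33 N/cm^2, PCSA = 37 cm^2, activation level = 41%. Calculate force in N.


F = sigma * PCSA * activation
F = 33 * 37 * 0.41
F = 500.6 N


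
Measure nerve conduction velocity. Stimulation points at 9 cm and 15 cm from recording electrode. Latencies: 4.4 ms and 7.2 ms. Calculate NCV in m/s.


Distance = (15 - 9) / 100 = 0.06 m
dt = (7.2 - 4.4) / 1000 = 0.0028 s
NCV = dist / dt = 21.43 m/s


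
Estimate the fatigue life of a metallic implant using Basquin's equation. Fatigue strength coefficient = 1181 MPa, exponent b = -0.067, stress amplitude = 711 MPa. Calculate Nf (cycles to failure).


sigma_a = sigma_f' * (2Nf)^b
2Nf = (sigma_a/sigma_f')^(1/b)
2Nf = (711/1181)^(1/-0.067)
2Nf = 1946.5168
Nf = 973.3


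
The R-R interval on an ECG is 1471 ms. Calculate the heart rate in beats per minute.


HR = 60 / RR_interval(s)
RR = 1471 ms = 1.471 s
HR = 60 / 1.471 = 40.79 bpm


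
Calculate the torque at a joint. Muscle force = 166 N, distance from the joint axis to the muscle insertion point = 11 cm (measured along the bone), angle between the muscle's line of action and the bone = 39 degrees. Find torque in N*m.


Torque = F * d * sin(theta)   (moment arm = d*sin(theta))
d = 11 cm = 0.11 m
Torque = 166 * 0.11 * sin(39)
Torque = 11.49 N*m


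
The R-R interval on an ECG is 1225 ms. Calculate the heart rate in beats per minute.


HR = 60 / RR_interval(s)
RR = 1225 ms = 1.225 s
HR = 60 / 1.225 = 48.98 bpm
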